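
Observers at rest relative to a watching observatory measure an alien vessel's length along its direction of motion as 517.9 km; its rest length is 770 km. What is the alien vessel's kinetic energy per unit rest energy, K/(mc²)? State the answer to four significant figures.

0.4868

γ = L₀/L = 770/517.9 = 1.48677.
K/(mc²) = γ − 1 = 1.48677 − 1 = 0.4868.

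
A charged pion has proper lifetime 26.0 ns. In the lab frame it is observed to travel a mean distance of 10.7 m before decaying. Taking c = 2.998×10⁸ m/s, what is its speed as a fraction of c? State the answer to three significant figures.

0.808c

Lab distance = (lab lifetime)·v = γτ·βc, so βγ = d/(cτ) = 10.70/(2.998×10⁸ × 2.600×10^-8) = 1.3727.
With βγ = 1.3727: γ² = 1 + (βγ)² = 2.88431, and β = (βγ)/γ = 1.3727/1.69833 = 0.808.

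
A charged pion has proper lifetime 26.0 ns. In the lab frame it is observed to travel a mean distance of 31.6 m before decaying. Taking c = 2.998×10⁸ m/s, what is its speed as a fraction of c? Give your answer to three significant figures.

Lab distance = (lab lifetime)·v = γτ·βc, so βγ = d/(cτ) = 31.60/(2.998×10⁸ × 2.600×10^-8) = 4.054.
With βγ = 4.054: γ² = 1 + (βγ)² = 17.4349, and β = (βγ)/γ = 4.054/4.17551 = 0.971.

0.971c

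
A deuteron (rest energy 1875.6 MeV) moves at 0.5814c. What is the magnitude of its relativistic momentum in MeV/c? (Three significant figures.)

β² = 0.33802596, so γ = 1/√0.66197404 = 1.2291.
Momentum: p = γβ·mc = 1.2291 × 0.5814 × 1875.6 MeV/c = 1340 MeV/c.

1340 MeV/c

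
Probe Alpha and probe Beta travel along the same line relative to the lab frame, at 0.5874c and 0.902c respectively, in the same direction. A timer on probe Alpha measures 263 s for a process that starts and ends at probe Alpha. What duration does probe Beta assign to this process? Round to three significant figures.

354 s

Speed of probe Alpha in probe Beta's frame: u = (v_A − v_B)/(1 − v_A v_B/c²) = (0.5874 − 0.902)/(1 − 0.5874×0.902) = −0.3146/0.4701652 = −0.66913; |u| = 0.66913c.
At |u| = 0.66913c, γ = (1 − 0.447735)^(−1/2) = 1.3456.
The clock on probe Alpha records proper time, so probe Beta measures Δt = γΔτ = 1.3456 × 263 = 354 s.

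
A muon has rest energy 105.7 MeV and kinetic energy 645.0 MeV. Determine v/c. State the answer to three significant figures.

γ = 1 + K/(mc²) = 1 + 645.0/105.7 = 7.1022.
β = √(1 − 1/γ²) = √(1 − 0.019825) = √0.980175 = 0.990.

0.990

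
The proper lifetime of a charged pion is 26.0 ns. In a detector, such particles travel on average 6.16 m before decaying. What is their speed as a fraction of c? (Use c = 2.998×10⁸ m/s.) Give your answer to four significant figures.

0.6200c

d = βγcτ ⇒ βγ = d/(cτ) = 6.160 m / (7.7948 m) = 0.79027.
β = (βγ)/√(1+(βγ)²) = 0.79027/√1.624527 = 0.6200.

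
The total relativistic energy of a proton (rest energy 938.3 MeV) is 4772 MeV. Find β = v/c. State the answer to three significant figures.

Total energy E = γmc² gives γ = 4772/938.3 = 5.0858.
Hence β = √(1 − 1/γ²) = √(1 − 0.0386617) = √0.9613383 = 0.980.

0.980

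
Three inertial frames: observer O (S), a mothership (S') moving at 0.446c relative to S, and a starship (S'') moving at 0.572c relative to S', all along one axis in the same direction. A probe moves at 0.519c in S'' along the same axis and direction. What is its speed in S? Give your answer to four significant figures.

0.9361c

First combine the probe and starship (S''→S'): u₁ = (0.519 + 0.572)/(1 + 0.519×0.572) = 1.091/1.296868 = 0.84126.
Then combine with the mothership (S'→S): u = (0.84126 + 0.446)/(1 + 0.84126×0.446) = 1.28726/1.37520196 = 0.93605.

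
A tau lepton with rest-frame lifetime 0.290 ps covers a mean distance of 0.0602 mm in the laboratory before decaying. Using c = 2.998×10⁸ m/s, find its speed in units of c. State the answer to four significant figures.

Let x = d/(cτ) = 6.020×10^-5 m / (2.998×10⁸ m/s × 2.900×10^-13 s) = 0.69242. Since d = βγcτ, x = βγ = β/√(1−β²).
Solving: β² = x²/(1+x²) = 0.479445/1.479445 = 0.324071, so β = 0.5693.

0.5693c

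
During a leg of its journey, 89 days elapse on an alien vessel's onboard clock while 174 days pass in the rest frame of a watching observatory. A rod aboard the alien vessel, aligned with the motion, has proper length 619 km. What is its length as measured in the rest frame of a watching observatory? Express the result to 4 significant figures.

316.6 km

γ = Δt/Δτ = 174/89 = 1.95506.
The rod contracts by the same γ: 619 km / 1.95506 = 316.6 km.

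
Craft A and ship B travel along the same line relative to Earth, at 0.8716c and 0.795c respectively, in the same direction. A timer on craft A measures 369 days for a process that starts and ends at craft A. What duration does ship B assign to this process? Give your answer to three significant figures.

381 days

Speed of craft A in ship B's frame: u = (v_A − v_B)/(1 − v_A v_B/c²) = (0.8716 − 0.795)/(1 − 0.8716×0.795) = 0.0766/0.307078 = 0.24945; |u| = 0.24945c.
γ for this relative speed: γ = 1/√(1 − 0.0622253) = 1.0326.
The clock on craft A records proper time, so ship B measures Δt = γΔτ = 1.0326 × 369 = 381 days.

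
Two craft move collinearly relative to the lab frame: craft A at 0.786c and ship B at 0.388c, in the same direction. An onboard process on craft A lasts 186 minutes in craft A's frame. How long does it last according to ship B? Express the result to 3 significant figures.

227 minutes

The velocity of craft A relative to ship B is (0.786 − 0.388)c / (1 − 0.786×0.388) = 0.57264c; relative speed 0.57264c.
γ for this relative speed: γ = 1/√(1 − 0.327917) = 1.2198.
Craft A's interval is proper; time dilation gives Δt_B = γΔτ = 1.2198 × 186 minutes = 227 minutes.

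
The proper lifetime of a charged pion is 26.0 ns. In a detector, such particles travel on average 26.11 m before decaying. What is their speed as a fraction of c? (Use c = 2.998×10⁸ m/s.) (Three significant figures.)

Lab distance = (lab lifetime)·v = γτ·βc, so βγ = d/(cτ) = 26.11/(2.998×10⁸ × 2.600×10^-8) = 3.3497.
With βγ = 3.3497: γ² = 1 + (βγ)² = 12.2205, and β = (βγ)/γ = 3.3497/3.49578 = 0.958.

0.958c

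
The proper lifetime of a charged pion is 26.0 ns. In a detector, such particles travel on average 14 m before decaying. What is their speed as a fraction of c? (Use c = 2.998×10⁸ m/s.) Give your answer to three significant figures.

Lab distance = (lab lifetime)·v = γτ·βc, so βγ = d/(cτ) = 14.00/(2.998×10⁸ × 2.600×10^-8) = 1.7961.
With βγ = 1.7961: γ² = 1 + (βγ)² = 4.22598, and β = (βγ)/γ = 1.7961/2.05572 = 0.874.

0.874c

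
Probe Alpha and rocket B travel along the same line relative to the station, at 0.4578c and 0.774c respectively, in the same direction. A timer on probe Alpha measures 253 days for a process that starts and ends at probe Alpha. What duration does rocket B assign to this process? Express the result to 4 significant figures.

290.2 days

Speed of probe Alpha in rocket B's frame: u = (v_A − v_B)/(1 − v_A v_B/c²) = (0.4578 − 0.774)/(1 − 0.4578×0.774) = −0.3162/0.6456628 = −0.48973; |u| = 0.48973c.
At |u| = 0.48973c, γ = (1 − 0.239835)^(−1/2) = 1.147.
Probe Alpha's interval is proper; time dilation gives Δt_B = γΔτ = 1.147 × 253 days = 290.2 days.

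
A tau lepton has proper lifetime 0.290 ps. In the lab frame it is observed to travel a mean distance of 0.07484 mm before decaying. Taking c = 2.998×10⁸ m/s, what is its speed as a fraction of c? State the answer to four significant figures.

0.6524c

d = βγcτ ⇒ βγ = d/(cτ) = 7.484×10^-5 m / (8.6942×10^-5 m) = 0.8608.
β = (βγ)/√(1+(βγ)²) = 0.8608/√1.740977 = 0.6524.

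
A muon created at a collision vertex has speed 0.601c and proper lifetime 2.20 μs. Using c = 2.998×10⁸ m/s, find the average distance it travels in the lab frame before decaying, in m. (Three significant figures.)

496 m

With β = 0.601, γ = 1/√(1 − 0.601²) = 1/√0.638799 = 1.2512.
Lab-frame lifetime: Δt = γτ = 1.2512 × 2.20 μs = 2.7526 μs.
Distance: d = vΔt = 0.601 × 2.998×10⁸ m/s × 2.7526×10^-6 s = 496 m.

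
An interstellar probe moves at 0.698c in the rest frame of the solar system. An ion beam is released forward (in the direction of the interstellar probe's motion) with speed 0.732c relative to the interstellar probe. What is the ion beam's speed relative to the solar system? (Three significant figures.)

In units of c, u = (u' + v)/(1 + u'v) with u' = 0.732 and v = 0.698.
Numerator: 0.732 + 0.698 = 1.43. Denominator: 1 + (0.732)(0.698) = 1.510936.
u = 1.43/1.510936 = 0.94643, so the speed is 0.946c.

0.946c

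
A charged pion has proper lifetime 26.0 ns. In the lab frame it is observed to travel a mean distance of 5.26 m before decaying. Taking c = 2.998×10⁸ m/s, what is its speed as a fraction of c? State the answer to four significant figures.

0.5594c

d = βγcτ ⇒ βγ = d/(cτ) = 5.260 m / (7.7948 m) = 0.67481.
β = (βγ)/√(1+(βγ)²) = 0.67481/√1.455369 = 0.5594.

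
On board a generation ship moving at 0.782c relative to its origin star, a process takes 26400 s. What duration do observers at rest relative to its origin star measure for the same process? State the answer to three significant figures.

42400 s

γ = 1/√(1 − β²) = 1/√(1 − 0.611524) = 1/√0.388476 = 1/0.623278 = 1.6044.
The onboard clock measures proper time, so the interval in the rest frame of its origin star is dilated: Δt = γ·Δτ = 1.6044 × 26400 s = 42400 s.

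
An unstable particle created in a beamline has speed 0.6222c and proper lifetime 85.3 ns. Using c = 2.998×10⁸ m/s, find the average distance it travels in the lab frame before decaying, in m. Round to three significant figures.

20.3 m

β² = 0.38713284, so γ = 1/√0.61286716 = 1.2774.
Lab-frame lifetime: Δt = γτ = 1.2774 × 85.3 ns = 108.96 ns.
Distance: d = vΔt = 0.6222 × 2.998×10⁸ m/s × 1.0896×10^-7 s = 20.3 m.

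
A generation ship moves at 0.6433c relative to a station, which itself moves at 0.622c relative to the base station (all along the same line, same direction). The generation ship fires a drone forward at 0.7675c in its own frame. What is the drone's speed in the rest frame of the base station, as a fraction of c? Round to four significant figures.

First combine the drone and generation ship (S''→S'): u₁ = (0.7675 + 0.6433)/(1 + 0.7675×0.6433) = 1.4108/1.49373275 = 0.94448.
Then combine with the station (S'→S): u = (0.94448 + 0.622)/(1 + 0.94448×0.622) = 1.56648/1.58746656 = 0.98678.

0.9868c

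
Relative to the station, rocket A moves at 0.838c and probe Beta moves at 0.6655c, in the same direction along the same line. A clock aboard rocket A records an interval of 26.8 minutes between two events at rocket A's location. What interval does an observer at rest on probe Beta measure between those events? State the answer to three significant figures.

The velocity of rocket A relative to probe Beta is (0.838 − 0.6655)c / (1 − 0.838×0.6655) = 0.39c; relative speed 0.39c.
At |u| = 0.39c, γ = (1 − 0.1521)^(−1/2) = 1.086.
The clock on rocket A records proper time, so probe Beta measures Δt = γΔτ = 1.086 × 26.8 = 29.1 minutes.

29.1 minutes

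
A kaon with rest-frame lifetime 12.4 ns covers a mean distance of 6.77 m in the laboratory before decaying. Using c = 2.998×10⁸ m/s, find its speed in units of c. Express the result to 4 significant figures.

0.8765c

d = βγcτ ⇒ βγ = d/(cτ) = 6.770 m / (3.71752 m) = 1.8211.
β = (βγ)/√(1+(βγ)²) = 1.8211/√4.31641 = 0.8765.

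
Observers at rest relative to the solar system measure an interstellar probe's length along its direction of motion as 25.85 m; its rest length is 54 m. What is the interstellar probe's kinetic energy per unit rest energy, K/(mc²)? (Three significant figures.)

1.09

γ = L₀/L = 54/25.85 = 2.08897.
K/(mc²) = γ − 1 = 2.08897 − 1 = 1.09.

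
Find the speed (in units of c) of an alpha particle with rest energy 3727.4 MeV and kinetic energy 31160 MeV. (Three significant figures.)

0.994c

γ = 1 + K/(mc²) = 1 + 31160/3727.4 = 9.3597.
β = √(1 − 1/γ²) = √(1 − 0.011415) = √0.988585 = 0.994.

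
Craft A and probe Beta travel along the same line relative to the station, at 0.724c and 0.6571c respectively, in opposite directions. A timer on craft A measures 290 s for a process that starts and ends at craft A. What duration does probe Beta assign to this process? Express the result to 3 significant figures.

Speed of craft A in probe Beta's frame: u = (v_A + v_B)/(1 + v_A v_B/c²) = (0.724 + 0.6571)/(1 + 0.724×0.6571) = 1.3811/1.4757404 = 0.93587; |u| = 0.93587c.
γ for this relative speed: γ = 1/√(1 − 0.875853) = 2.8381.
The clock on craft A records proper time, so probe Beta measures Δt = γΔτ = 2.8381 × 290 = 823 s.

823 s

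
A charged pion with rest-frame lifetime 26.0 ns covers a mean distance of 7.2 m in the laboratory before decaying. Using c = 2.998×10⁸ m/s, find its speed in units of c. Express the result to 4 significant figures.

0.6785c

d = βγcτ ⇒ βγ = d/(cτ) = 7.200 m / (7.7948 m) = 0.92369.
β = (βγ)/√(1+(βγ)²) = 0.92369/√1.853203 = 0.6785.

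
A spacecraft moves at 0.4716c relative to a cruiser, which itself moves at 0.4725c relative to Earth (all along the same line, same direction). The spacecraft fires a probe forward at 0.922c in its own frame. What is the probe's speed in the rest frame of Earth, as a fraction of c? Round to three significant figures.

0.990c

First combine the probe and spacecraft (S''→S'): u₁ = (0.922 + 0.4716)/(1 + 0.922×0.4716) = 1.3936/1.4348152 = 0.97127.
Then combine with the cruiser (S'→S): u = (0.97127 + 0.4725)/(1 + 0.97127×0.4725) = 1.44377/1.458925075 = 0.98961.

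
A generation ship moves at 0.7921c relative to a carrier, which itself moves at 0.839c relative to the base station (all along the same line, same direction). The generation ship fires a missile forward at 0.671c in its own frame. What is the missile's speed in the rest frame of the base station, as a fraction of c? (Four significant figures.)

0.9960c

Compose velocities in two stages. Stage 1 (into S'): u₁ = (0.671+0.7921)/(1+0.671×0.7921) = 0.95534.
Stage 2 (into S): u = (0.95534+0.839)/(1+0.95534×0.839) = 0.99601, so the speed is 0.9960c.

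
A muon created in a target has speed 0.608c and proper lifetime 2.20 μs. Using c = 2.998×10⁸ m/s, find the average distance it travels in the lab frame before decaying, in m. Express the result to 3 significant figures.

β² = 0.369664, so γ = 1/√0.630336 = 1.2595.
Lab-frame lifetime: Δt = γτ = 1.2595 × 2.20 μs = 2.7709 μs.
Distance: d = vΔt = 0.608 × 2.998×10⁸ m/s × 2.7709×10^-6 s = 505 m.

505 m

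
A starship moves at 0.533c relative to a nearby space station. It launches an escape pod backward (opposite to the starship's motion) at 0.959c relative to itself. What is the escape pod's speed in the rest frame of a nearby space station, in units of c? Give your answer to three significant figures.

0.871c

In units of c, u = (u' + v)/(1 + u'v) with u' = −0.959 and v = 0.533.
Numerator: −0.959 + 0.533 = −0.426. Denominator: 1 + (−0.959)(0.533) = 0.488853.
u = −0.426/0.488853 = −0.87143, so the speed is 0.871c.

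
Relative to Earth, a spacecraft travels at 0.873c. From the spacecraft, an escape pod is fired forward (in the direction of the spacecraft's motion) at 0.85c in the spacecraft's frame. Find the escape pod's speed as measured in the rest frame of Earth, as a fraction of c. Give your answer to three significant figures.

0.989c

Relativistic velocity addition: u = (u' + v)/(1 + u'v/c²), with u' = 0.85c and v = 0.873c.
Numerator: 0.85 + 0.873 = 1.723. Denominator: 1 + (0.85)(0.873) = 1.74205.
u = 1.723/1.74205 = 0.98906, so the speed is 0.989c.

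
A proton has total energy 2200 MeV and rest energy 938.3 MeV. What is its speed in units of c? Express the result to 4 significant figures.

0.9045c

Total energy E = γmc² gives γ = 2200/938.3 = 2.3447.
Hence β = √(1 − 1/γ²) = √(1 − 0.181897) = √0.818103 = 0.9045.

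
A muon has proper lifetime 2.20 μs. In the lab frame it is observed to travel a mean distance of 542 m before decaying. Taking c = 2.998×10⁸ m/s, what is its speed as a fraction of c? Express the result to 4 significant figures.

0.6349c

Lab distance = (lab lifetime)·v = γτ·βc, so βγ = d/(cτ) = 542.0/(2.998×10⁸ × 2.200×10^-6) = 0.82176.
With βγ = 0.82176: γ² = 1 + (βγ)² = 1.675289, and β = (βγ)/γ = 0.82176/1.29433 = 0.6349.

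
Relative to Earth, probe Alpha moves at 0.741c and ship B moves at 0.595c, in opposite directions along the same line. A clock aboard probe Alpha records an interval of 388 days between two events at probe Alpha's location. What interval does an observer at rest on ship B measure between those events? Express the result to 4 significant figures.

The velocity of probe Alpha relative to ship B is (0.741 + 0.595)c / (1 + 0.741×0.595) = 0.9272c; relative speed 0.9272c.
At |u| = 0.9272c, γ = (1 − 0.8597)^(−1/2) = 2.6698.
The clock on probe Alpha records proper time, so ship B measures Δt = γΔτ = 2.6698 × 388 = 1036 days.

1036 days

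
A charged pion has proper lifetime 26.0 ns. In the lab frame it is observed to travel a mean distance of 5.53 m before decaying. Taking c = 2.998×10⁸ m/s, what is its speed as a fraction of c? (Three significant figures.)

0.579c

d = βγcτ ⇒ βγ = d/(cτ) = 5.530 m / (7.7948 m) = 0.70945.
β = (βγ)/√(1+(βγ)²) = 0.70945/√1.503319 = 0.579.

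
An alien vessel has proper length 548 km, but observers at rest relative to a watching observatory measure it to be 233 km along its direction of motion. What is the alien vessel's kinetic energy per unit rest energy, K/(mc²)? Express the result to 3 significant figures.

Length contraction gives γ = L₀/L = 548/233 = 2.35193.
K/(mc²) = γ − 1 = 2.35193 − 1 = 1.35.

1.35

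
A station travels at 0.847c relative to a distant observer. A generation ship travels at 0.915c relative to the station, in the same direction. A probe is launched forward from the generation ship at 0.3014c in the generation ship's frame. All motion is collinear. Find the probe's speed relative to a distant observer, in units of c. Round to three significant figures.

Compose velocities in two stages. Stage 1 (into S'): u₁ = (0.3014+0.915)/(1+0.3014×0.915) = 0.95346.
Stage 2 (into S): u = (0.95346+0.847)/(1+0.95346×0.847) = 0.99606, so the speed is 0.996c.

0.996c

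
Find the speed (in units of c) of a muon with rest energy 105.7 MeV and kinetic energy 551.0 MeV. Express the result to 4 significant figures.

0.9870c

γ = 1 + K/(mc²) = 1 + 551.0/105.7 = 6.2129.
β = √(1 − 1/γ²) = √(1 − 0.0259067) = √0.9740933 = 0.9870.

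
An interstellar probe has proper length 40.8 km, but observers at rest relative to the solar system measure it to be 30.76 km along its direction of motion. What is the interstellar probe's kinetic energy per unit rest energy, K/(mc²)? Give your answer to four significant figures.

0.3264

Length contraction gives γ = L₀/L = 40.8/30.76 = 1.3264.
Since K = (γ−1)mc², K/(mc²) = 1.3264 − 1 = 0.3264.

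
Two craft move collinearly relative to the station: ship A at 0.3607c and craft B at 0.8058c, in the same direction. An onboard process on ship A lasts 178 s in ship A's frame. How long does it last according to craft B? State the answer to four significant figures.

228.6 s

Speed of ship A in craft B's frame: u = (v_A − v_B)/(1 − v_A v_B/c²) = (0.3607 − 0.8058)/(1 − 0.3607×0.8058) = −0.4451/0.70934794 = −0.62748; |u| = 0.62748c.
At |u| = 0.62748c, γ = (1 − 0.393731)^(−1/2) = 1.2843.
The clock on ship A records proper time, so craft B measures Δt = γΔτ = 1.2843 × 178 = 228.6 s.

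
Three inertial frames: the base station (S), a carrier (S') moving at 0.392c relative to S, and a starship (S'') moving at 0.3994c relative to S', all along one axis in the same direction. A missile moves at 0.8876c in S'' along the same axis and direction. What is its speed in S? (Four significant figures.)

0.9779c

Compose velocities in two stages. Stage 1 (into S'): u₁ = (0.8876+0.3994)/(1+0.8876×0.3994) = 0.95016.
Stage 2 (into S): u = (0.95016+0.392)/(1+0.95016×0.392) = 0.97792, so the speed is 0.9779c.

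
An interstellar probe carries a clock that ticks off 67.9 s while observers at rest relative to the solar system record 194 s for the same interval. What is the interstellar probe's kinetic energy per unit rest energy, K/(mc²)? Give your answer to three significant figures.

1.86

γ = Δt/Δτ = 194/67.9 = 2.85714.
Since K = (γ−1)mc², K/(mc²) = 2.85714 − 1 = 1.86.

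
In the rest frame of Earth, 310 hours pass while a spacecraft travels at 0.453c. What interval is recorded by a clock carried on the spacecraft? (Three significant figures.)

276 hours

β² = 0.205209, so γ = 1/√0.794791 = 1.1217.
The moving clock records proper time: Δτ = Δt/γ = 310/1.1217 = 276 hours.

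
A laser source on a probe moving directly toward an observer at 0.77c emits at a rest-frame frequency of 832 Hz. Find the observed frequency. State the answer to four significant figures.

2308 Hz

Relativistic Doppler (source moving toward): f_obs = f_src · √((1+β)/(1−β)).
With β = 0.77: factor = √(1.77/0.23) = 2.7741.
f_obs = 832 × 2.7741 = 2308 Hz.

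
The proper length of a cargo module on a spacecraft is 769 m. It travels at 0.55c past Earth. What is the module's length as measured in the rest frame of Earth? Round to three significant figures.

β² = 0.3025, so γ = 1/√0.6975 = 1.1974.
Length contraction: L = L₀/γ = 769/1.1974 = 642 m.

642 m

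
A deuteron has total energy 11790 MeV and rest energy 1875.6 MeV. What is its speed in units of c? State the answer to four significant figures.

0.9873c

Total energy E = γmc² gives γ = 11790/1875.6 = 6.286.
Hence β = √(1 − 1/γ²) = √(1 − 0.0253076) = √0.9746924 = 0.9873.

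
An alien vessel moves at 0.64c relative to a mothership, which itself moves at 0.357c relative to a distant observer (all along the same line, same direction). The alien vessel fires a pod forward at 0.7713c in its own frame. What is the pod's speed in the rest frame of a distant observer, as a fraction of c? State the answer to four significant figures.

0.9735c

Apply u = (u'+v)/(1+u'v) twice. Pod in the mothership frame: (0.7713+0.64)/(1+0.7713·0.64) = 1.4113/1.493632 = 0.94488c.
That velocity, transformed to the rest frame of a distant observer: (0.94488+0.357)/(1+0.94488·0.357) = 1.30188/1.33732216 = 0.9735c.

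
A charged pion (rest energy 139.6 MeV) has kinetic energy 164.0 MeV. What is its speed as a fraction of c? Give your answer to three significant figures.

γ = 1 + K/(mc²) = 1 + 164.0/139.6 = 2.1748.
β = √(1 − 1/γ²) = √(1 − 0.211427) = √0.788573 = 0.888.

0.888c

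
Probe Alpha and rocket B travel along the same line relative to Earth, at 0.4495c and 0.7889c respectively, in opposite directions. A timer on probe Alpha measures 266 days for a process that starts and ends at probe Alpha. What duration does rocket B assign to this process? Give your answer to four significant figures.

The velocity of probe Alpha relative to rocket B is (0.4495 + 0.7889)c / (1 + 0.4495×0.7889) = 0.91421c; relative speed 0.91421c.
At |u| = 0.91421c, γ = (1 − 0.83578)^(−1/2) = 2.4677.
The clock on probe Alpha records proper time, so rocket B measures Δt = γΔτ = 2.4677 × 266 = 656.4 days.

656.4 days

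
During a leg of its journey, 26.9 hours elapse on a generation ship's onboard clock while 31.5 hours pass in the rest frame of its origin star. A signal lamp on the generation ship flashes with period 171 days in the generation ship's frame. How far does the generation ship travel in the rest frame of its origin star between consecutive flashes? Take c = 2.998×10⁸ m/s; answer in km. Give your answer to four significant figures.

2.699×10^12 km

γ = Δt/Δτ = 31.5/26.9 = 1.171.
β = √(1 − 1/γ²) = 0.52032. Lab-frame period = γτ = 1.171×171 days = 200.24 days. Distance = βc × γτ = 0.52032 × 2.998×10⁸ m/s × 17300736 s = 2.6988×10^15 m = 2.699×10^12 km.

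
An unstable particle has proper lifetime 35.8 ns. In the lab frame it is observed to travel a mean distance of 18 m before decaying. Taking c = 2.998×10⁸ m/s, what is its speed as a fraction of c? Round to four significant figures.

0.8589c

d = βγcτ ⇒ βγ = d/(cτ) = 18.00 m / (10.73284 m) = 1.6771.
β = (βγ)/√(1+(βγ)²) = 1.6771/√3.81266 = 0.8589.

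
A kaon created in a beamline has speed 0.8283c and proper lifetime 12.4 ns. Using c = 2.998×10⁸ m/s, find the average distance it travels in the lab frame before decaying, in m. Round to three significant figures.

Lorentz factor: γ = (1 − 0.68608089)^(−1/2) = 1.7848.
Lab-frame lifetime: Δt = γτ = 1.7848 × 12.4 ns = 22.132 ns.
Distance: d = vΔt = 0.8283 × 2.998×10⁸ m/s × 2.2132×10^-8 s = 5.50 m.

5.50 m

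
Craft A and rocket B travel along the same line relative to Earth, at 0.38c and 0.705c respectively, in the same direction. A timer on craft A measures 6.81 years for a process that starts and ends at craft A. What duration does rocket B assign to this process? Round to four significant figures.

Transform craft A's velocity into rocket B's frame: (0.38 − 0.705)/(1 − 0.38·0.705) = −0.325/0.7321, so the relative speed is 0.44393c.
γ for this relative speed: γ = 1/√(1 − 0.197074) = 1.116.
The clock on craft A records proper time, so rocket B measures Δt = γΔτ = 1.116 × 6.81 = 7.600 years.

7.600 years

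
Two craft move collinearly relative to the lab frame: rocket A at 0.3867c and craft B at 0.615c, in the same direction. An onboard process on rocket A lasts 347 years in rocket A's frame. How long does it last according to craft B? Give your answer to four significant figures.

Transform rocket A's velocity into craft B's frame: (0.3867 − 0.615)/(1 − 0.3867·0.615) = −0.2283/0.7621795, so the relative speed is 0.29954c.
γ for this relative speed: γ = 1/√(1 − 0.0897242) = 1.0481.
The clock on rocket A records proper time, so craft B measures Δt = γΔτ = 1.0481 × 347 = 363.7 years.

363.7 years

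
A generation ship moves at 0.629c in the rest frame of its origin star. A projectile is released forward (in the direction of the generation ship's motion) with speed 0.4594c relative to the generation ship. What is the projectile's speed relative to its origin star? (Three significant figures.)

0.844c

Relativistic velocity addition: u = (u' + v)/(1 + u'v/c²), with u' = 0.4594c and v = 0.629c.
Numerator: 0.4594 + 0.629 = 1.0884. Denominator: 1 + (0.4594)(0.629) = 1.2889626.
u = 1.0884/1.2889626 = 0.8444, so the speed is 0.844c.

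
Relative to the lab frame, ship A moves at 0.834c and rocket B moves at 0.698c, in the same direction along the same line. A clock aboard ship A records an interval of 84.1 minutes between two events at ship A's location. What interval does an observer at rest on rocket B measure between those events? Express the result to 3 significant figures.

88.9 minutes

The velocity of ship A relative to rocket B is (0.834 − 0.698)c / (1 − 0.834×0.698) = 0.32546c; relative speed 0.32546c.
γ for this relative speed: γ = 1/√(1 − 0.105924) = 1.0576.
The clock on ship A records proper time, so rocket B measures Δt = γΔτ = 1.0576 × 84.1 = 88.9 minutes.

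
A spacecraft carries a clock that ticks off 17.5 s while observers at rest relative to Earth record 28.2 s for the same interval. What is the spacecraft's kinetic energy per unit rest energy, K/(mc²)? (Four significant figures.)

γ = Δt/Δτ = 28.2/17.5 = 1.61143.
Since K = (γ−1)mc², K/(mc²) = 1.61143 − 1 = 0.6114.

0.6114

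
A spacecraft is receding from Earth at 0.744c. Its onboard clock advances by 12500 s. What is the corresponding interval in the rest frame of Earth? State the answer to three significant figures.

18700 s

γ = 1/√(1 − β²) = 1/√(1 − 0.553536) = 1/√0.446464 = 1/0.66818 = 1.4966.
Time dilation: Δt = γ·Δτ = 1.4966 × 12500 = 18700 s.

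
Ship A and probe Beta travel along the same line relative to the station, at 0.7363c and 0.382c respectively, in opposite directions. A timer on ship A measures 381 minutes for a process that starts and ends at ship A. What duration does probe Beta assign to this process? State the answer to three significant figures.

Transform ship A's velocity into probe Beta's frame: (0.7363 + 0.382)/(1 + 0.7363·0.382) = 1.1183/1.2812666, so the relative speed is 0.87281c.
At |u| = 0.87281c, γ = (1 − 0.761797)^(−1/2) = 2.0489.
The clock on ship A records proper time, so probe Beta measures Δt = γΔτ = 2.0489 × 381 = 781 minutes.

781 minutes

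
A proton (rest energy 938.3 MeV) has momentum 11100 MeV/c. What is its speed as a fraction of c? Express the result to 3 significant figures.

0.996c

pc/(mc²) = 11100/938.3 = 11.83 = βγ = β/√(1−β²).
So β² = x²/(1 + x²) with x = 11.83: x² = 139.949, β² = 139.949/140.949 = 0.992905, β = 0.996.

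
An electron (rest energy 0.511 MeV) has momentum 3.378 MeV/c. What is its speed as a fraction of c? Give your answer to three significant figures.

pc/(mc²) = 3.378/0.511 = 6.6106 = βγ = β/√(1−β²).
So β² = x²/(1 + x²) with x = 6.6106: x² = 43.7, β² = 43.7/44.7 = 0.977629, β = 0.989.

0.989c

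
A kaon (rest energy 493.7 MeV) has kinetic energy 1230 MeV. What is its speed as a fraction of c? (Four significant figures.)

γ = 1 + K/(mc²) = 1 + 1230/493.7 = 3.4914.
β = √(1 − 1/γ²) = √(1 − 0.0820353) = √0.9179647 = 0.9581.

0.9581c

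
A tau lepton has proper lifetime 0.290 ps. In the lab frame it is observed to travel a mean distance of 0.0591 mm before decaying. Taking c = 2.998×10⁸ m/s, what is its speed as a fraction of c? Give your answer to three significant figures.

0.562c

Let x = d/(cτ) = 5.910×10^-5 m / (2.998×10⁸ m/s × 2.900×10^-13 s) = 0.67976. Since d = βγcτ, x = βγ = β/√(1−β²).
Solving: β² = x²/(1+x²) = 0.462074/1.462074 = 0.31604, so β = 0.562.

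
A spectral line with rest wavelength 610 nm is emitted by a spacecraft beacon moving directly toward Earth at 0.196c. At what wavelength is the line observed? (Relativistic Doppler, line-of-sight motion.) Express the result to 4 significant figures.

500.1 nm

Relativistic Doppler for wavelength: λ_obs = λ_src · √((1−β)/(1+β)).
With β = 0.196: factor = √(0.804/1.196) = 0.8199.
λ_obs = 610 × 0.8199 = 500.1 nm.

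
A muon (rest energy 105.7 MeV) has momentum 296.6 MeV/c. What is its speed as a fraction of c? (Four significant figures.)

0.9420c

βγ = pc/(mc²) = 296.6/105.7 = 2.8061.
Since γ² = 1 + (βγ)² = 8.8742, γ = √8.8742 = 2.97896, and β = (βγ)/γ = 2.8061/2.97896 = 0.9420.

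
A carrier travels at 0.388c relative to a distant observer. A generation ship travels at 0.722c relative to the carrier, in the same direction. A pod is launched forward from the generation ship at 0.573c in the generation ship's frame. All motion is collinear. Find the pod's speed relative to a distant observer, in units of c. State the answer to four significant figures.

First combine the pod and generation ship (S''→S'): u₁ = (0.573 + 0.722)/(1 + 0.573×0.722) = 1.295/1.413706 = 0.91603.
Then combine with the carrier (S'→S): u = (0.91603 + 0.388)/(1 + 0.91603×0.388) = 1.30403/1.35541964 = 0.96209.

0.9621c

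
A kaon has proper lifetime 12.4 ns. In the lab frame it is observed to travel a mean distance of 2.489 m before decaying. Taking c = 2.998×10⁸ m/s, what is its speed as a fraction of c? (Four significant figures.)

0.5563c

Let x = d/(cτ) = 2.489 m / (2.998×10⁸ m/s × 1.240×10^-8 s) = 0.66953. Since d = βγcτ, x = βγ = β/√(1−β²).
Solving: β² = x²/(1+x²) = 0.44827/1.44827 = 0.309521, so β = 0.5563.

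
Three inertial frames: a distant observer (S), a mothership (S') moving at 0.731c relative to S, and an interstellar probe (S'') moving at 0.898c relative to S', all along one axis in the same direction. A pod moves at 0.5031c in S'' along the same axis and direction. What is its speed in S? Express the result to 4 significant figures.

0.9945c

First combine the pod and interstellar probe (S''→S'): u₁ = (0.5031 + 0.898)/(1 + 0.5031×0.898) = 1.4011/1.4517838 = 0.96509.
Then combine with the mothership (S'→S): u = (0.96509 + 0.731)/(1 + 0.96509×0.731) = 1.69609/1.70548079 = 0.99449.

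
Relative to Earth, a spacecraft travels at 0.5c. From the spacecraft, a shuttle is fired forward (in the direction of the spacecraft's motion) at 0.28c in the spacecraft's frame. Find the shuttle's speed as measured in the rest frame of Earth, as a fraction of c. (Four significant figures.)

0.6842c

Relativistic velocity addition: u = (u' + v)/(1 + u'v/c²), with u' = 0.28c and v = 0.5c.
Numerator: 0.28 + 0.5 = 0.78. Denominator: 1 + (0.28)(0.5) = 1.14.
u = 0.78/1.14 = 0.68421, so the speed is 0.6842c.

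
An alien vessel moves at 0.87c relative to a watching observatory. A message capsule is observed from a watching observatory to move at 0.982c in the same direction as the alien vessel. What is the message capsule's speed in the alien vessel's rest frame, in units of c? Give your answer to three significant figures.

0.769c

Transform to the alien vessel's frame: u' = (u − v)/(1 − uv/c²).
u' = (0.982 − 0.87)/(1 − 0.982×0.87) = 0.112/0.14566 = 0.76891.
Speed in the alien vessel's frame: 0.769c (in the same direction).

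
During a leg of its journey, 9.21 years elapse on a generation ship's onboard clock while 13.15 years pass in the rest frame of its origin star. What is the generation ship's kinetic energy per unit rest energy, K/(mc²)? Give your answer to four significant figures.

γ = Δt/Δτ = 13.15/9.21 = 1.4278.
K/(mc²) = γ − 1 = 1.4278 − 1 = 0.4278.

0.4278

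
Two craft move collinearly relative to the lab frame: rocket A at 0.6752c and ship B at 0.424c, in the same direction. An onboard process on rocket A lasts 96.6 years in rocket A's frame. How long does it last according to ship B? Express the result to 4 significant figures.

The velocity of rocket A relative to ship B is (0.6752 − 0.424)c / (1 − 0.6752×0.424) = 0.35196c; relative speed 0.35196c.
At |u| = 0.35196c, γ = (1 − 0.123876)^(−1/2) = 1.0684.
Rocket A's interval is proper; time dilation gives Δt_B = γΔτ = 1.0684 × 96.6 years = 103.2 years.

103.2 years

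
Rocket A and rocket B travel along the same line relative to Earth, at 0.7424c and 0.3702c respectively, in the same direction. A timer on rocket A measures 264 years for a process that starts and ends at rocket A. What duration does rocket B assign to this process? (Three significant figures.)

Transform rocket A's velocity into rocket B's frame: (0.7424 − 0.3702)/(1 − 0.7424·0.3702) = 0.3722/0.72516352, so the relative speed is 0.51326c.
At |u| = 0.51326c, γ = (1 − 0.263436)^(−1/2) = 1.1652.
The clock on rocket A records proper time, so rocket B measures Δt = γΔτ = 1.1652 × 264 = 308 years.

308 years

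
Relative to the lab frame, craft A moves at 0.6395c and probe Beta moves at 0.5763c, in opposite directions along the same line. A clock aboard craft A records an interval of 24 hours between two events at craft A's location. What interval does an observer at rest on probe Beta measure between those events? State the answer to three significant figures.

The velocity of craft A relative to probe Beta is (0.6395 + 0.5763)c / (1 + 0.6395×0.5763) = 0.88839c; relative speed 0.88839c.
At |u| = 0.88839c, γ = (1 − 0.789237)^(−1/2) = 2.1782.
Craft A's interval is proper; time dilation gives Δt_B = γΔτ = 2.1782 × 24 hours = 52.3 hours.

52.3 hours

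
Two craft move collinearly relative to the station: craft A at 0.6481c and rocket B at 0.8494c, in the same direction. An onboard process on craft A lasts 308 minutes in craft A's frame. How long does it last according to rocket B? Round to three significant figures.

The velocity of craft A relative to rocket B is (0.6481 − 0.8494)c / (1 − 0.6481×0.8494) = −0.44783c; relative speed 0.44783c.
At |u| = 0.44783c, γ = (1 − 0.200552)^(−1/2) = 1.1184.
Craft A's interval is proper; time dilation gives Δt_B = γΔτ = 1.1184 × 308 minutes = 344 minutes.

344 minutes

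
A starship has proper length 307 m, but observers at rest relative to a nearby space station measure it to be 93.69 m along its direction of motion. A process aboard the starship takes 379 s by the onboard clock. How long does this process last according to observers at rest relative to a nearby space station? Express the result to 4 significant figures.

Length contraction gives γ = L₀/L = 307/93.69 = 3.27676.
Δt = γΔτ = 3.27676 × 379 = 1242 s.

1242 s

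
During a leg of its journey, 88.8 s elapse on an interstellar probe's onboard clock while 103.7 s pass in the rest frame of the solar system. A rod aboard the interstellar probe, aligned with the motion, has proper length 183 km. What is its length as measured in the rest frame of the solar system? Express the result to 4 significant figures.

156.7 km

The time-dilation ratio gives γ = 103.7/88.8 = 1.16779.
The rod contracts by the same γ: 183 km / 1.16779 = 156.7 km.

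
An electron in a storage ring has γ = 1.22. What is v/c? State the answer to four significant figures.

0.5728

β = √(1 − 1/γ²) = √(1 − 1/1.4884) = √0.328138 = 0.5728.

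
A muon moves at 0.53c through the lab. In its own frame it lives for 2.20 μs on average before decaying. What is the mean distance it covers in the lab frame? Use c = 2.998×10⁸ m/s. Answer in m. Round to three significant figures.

γ = 1/√(1 − β²) = 1/√(1 − 0.2809) = 1/√0.7191 = 1/0.847998 = 1.1792.
Lab-frame lifetime: Δt = γτ = 1.1792 × 2.20 μs = 2.5942 μs.
Distance: d = vΔt = 0.53 × 2.998×10⁸ m/s × 2.5942×10^-6 s = 412 m.

412 m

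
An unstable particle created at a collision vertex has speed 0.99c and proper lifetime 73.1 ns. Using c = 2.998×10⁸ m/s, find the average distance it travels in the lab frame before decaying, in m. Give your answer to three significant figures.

γ = 1/√(1 − β²) = 1/√(1 − 0.9801) = 1/√0.0199 = 1/0.141067 = 7.0888.
Lab-frame lifetime: Δt = γτ = 7.0888 × 73.1 ns = 518.19 ns.
Distance: d = vΔt = 0.99 × 2.998×10⁸ m/s × 5.1819×10^-7 s = 154 m.

154 m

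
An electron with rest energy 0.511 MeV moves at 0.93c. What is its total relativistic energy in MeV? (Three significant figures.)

With β = 0.93, γ = 1/√(1 − 0.93²) = 1/√0.1351 = 2.7206.
Total energy: E = γmc² = 2.7206 × 0.511 MeV = 1.39 MeV.

1.39 MeV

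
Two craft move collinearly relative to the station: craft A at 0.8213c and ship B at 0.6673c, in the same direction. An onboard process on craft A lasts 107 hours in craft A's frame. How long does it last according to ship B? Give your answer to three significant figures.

Transform craft A's velocity into ship B's frame: (0.8213 − 0.6673)/(1 − 0.8213·0.6673) = 0.154/0.45194651, so the relative speed is 0.34075c.
γ for this relative speed: γ = 1/√(1 − 0.116111) = 1.0637.
The clock on craft A records proper time, so ship B measures Δt = γΔτ = 1.0637 × 107 = 114 hours.

114 hours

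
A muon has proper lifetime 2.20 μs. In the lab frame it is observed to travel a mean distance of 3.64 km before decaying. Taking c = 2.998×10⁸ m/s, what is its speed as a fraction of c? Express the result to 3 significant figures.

0.984c

Lab distance = (lab lifetime)·v = γτ·βc, so βγ = d/(cτ) = 3640/(2.998×10⁸ × 2.200×10^-6) = 5.5188.
With βγ = 5.5188: γ² = 1 + (βγ)² = 31.4572, and β = (βγ)/γ = 5.5188/5.60867 = 0.984.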